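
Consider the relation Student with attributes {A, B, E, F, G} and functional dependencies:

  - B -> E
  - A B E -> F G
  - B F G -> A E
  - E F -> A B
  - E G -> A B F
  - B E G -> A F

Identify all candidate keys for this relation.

{A, B}⁺: B→E adds E; ABE→FG adds F, G → {A, B, E, F, G}. Minimal: {B}⁺ = {B, E}; {A}⁺ = {A} — none reach the full schema.
{B, F}⁺: B→E adds E; EF→AB adds A; ABE→FG adds G → {A, B, E, F, G}. Minimal: {F}⁺ = {F}; {B}⁺ = {B, E} — none reach the full schema.
{B, G}⁺: B→E adds E; EG→ABF adds A, F → {A, B, E, F, G}. Minimal: {G}⁺ = {G}; {B}⁺ = {B, E} — none reach the full schema.
{E, F}⁺: EF→AB adds A, B; ABE→FG adds G → {A, B, E, F, G}. Minimal: {F}⁺ = {F}; {E}⁺ = {E} — none reach the full schema.
{E, G}⁺: EG→ABF adds A, B, F → {A, B, E, F, G}. Minimal: {G}⁺ = {G}; {E}⁺ = {E} — none reach the full schema.
Any other superkey contains one of these as a subset, so there are no further candidate keys.

{A, B}; {B, F}; {B, G}; {E, F}; {E, G}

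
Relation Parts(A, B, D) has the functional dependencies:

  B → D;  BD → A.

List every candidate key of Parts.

Attribute B never appears on the right-hand side of any dependency, so B must belong to every candidate key.
{B}⁺ = {A, B, D}, which is all of the schema, so {B} is the only candidate key.

{B}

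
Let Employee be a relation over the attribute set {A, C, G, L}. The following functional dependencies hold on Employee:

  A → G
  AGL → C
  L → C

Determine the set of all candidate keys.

Attributes A, L never appear on any right-hand side, so every candidate key must contain {A, L}.
{A, L}⁺ = {A, C, G, L}, which is all of the schema, so {A, L} is the only candidate key.

(A, L)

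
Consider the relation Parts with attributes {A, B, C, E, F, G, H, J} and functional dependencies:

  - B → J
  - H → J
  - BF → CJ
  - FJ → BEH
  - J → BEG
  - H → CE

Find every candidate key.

{A, B, F}⁺: B→J adds J; BF→CJ adds C; FJ→BEH adds E, H; J→BEG adds G → {A, B, C, E, F, G, H, J}. Minimal: {B, F}⁺ = {B, C, E, F, G, H, J}; {A, F}⁺ = {A, F}; {A, B}⁺ = {A, B, E, G, J} — none reach the full schema.
{A, F, H}⁺: H→J adds J; FJ→BEH adds B, E; J→BEG adds G; H→CE adds C → {A, B, C, E, F, G, H, J}. Minimal: {F, H}⁺ = {B, C, E, F, G, H, J}; {A, H}⁺ = {A, B, C, E, G, H, J}; {A, F}⁺ = {A, F} — none reach the full schema.
{A, F, J}⁺: FJ→BEH adds B, E, H; J→BEG adds G; H→CE adds C → {A, B, C, E, F, G, H, J}. Minimal: {F, J}⁺ = {B, C, E, F, G, H, J}; {A, J}⁺ = {A, B, E, G, J}; {A, F}⁺ = {A, F} — none reach the full schema.

{A, B, F}, {A, F, H}, {A, F, J}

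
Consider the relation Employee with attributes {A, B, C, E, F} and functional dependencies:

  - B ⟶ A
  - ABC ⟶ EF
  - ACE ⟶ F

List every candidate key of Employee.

{B, C}

Attributes B, C never appear on any right-hand side, so every candidate key must contain {B, C}.
{B, C}⁺ = {A, B, C, E, F}, which is all of the schema, so {B, C} is the only candidate key.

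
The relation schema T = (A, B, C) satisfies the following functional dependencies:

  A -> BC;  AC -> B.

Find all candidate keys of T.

{A}

Attribute A never appears on the right-hand side of any dependency, so A must belong to every candidate key.
{A}⁺ = {A, B, C}, which is all of the schema, so {A} is the only candidate key.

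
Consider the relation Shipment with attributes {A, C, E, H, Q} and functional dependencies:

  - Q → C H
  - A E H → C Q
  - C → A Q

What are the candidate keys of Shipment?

Attribute E never appears on the right-hand side of any dependency, so E must belong to every candidate key.
{E}⁺ = {E}, which is not all of the schema, so we must add further attributes.
{C, E}⁺: C→AQ adds A, Q; Q→CH adds H → {A, C, E, H, Q}. Minimal: {E}⁺ = {E}; {C}⁺ = {A, C, H, Q} — none reach the full schema.
{E, Q}⁺: Q→CH adds C, H; C→AQ adds A → {A, C, E, H, Q}. Minimal: {Q}⁺ = {A, C, H, Q}; {E}⁺ = {E} — none reach the full schema.
{A, E, H}⁺: AEH→CQ adds C, Q → {A, C, E, H, Q}. Minimal: {E, H}⁺ = {E, H}; {A, H}⁺ = {A, H}; {A, E}⁺ = {A, E} — none reach the full schema.
Any other superkey contains one of these as a subset, so there are no further candidate keys.

{C, E}, {E, Q}, {A, E, H}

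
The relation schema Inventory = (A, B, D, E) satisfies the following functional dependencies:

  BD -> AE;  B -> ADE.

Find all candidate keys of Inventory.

Attribute B never appears on the right-hand side of any dependency, so B must belong to every candidate key.
{B}⁺ = {A, B, D, E}, which is all of the schema, so {B} is the only candidate key.

{B}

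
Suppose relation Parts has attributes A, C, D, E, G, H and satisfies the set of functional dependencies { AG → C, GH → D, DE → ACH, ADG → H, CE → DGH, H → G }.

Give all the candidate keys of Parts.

Attribute E never appears on the right-hand side of any dependency, so E must belong to every candidate key.
{E}⁺ = {E}, which is not all of the schema, so we must add further attributes.
{C, E}⁺: CE→DGH adds D, G, H; DE→ACH adds A → {A, C, D, E, G, H}. Minimal: {E}⁺ = {E}; {C}⁺ = {C} — none reach the full schema.
{D, E}⁺: DE→ACH adds A, C, H; CE→DGH adds G → {A, C, D, E, G, H}. Minimal: {E}⁺ = {E}; {D}⁺ = {D} — none reach the full schema.
{E, H}⁺: H→G adds G; GH→D adds D; DE→ACH adds A, C → {A, C, D, E, G, H}. Minimal: {H}⁺ = {D, G, H}; {E}⁺ = {E} — none reach the full schema.
{A, E, G}⁺: AG→C adds C; CE→DGH adds D, H → {A, C, D, E, G, H}. Minimal: {E, G}⁺ = {E, G}; {A, G}⁺ = {A, C, G}; {A, E}⁺ = {A, E} — none reach the full schema.

(C, E), (D, E), (E, H), (A, E, G)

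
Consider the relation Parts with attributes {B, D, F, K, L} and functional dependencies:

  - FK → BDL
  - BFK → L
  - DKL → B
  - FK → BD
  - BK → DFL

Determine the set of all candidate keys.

Attribute K never appears on the right-hand side of any dependency, so K must belong to every candidate key.
{K}⁺ = {K}, which is not all of the schema, so we must add further attributes.
{B, K}⁺: BK→DFL adds D, F, L → {B, D, F, K, L}. Minimal: {K}⁺ = {K}; {B}⁺ = {B} — none reach the full schema.
{F, K}⁺: FK→BDL adds B, D, L → {B, D, F, K, L}. Minimal: {K}⁺ = {K}; {F}⁺ = {F} — none reach the full schema.
{D, K, L}⁺: DKL→B adds B; BK→DFL adds F → {B, D, F, K, L}. Minimal: {K, L}⁺ = {K, L}; {D, L}⁺ = {D, L}; {D, K}⁺ = {D, K} — none reach the full schema.
Any other superkey contains one of these as a subset, so there are no further candidate keys.

{B, K}, {F, K}, {D, K, L}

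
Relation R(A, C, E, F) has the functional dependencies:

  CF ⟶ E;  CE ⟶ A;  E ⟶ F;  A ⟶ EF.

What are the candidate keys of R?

Attribute C never appears on the right-hand side of any dependency, so C must belong to every candidate key.
{C}⁺ = {C}, which is not all of the schema, so we must add further attributes.
{A, C}⁺: A→EF adds E, F → {A, C, E, F}. Minimal: {C}⁺ = {C}; {A}⁺ = {A, E, F} — none reach the full schema.
{C, E}⁺: CE→A adds A; E→F adds F → {A, C, E, F}. Minimal: {E}⁺ = {E, F}; {C}⁺ = {C} — none reach the full schema.
{C, F}⁺: CF→E adds E; CE→A adds A → {A, C, E, F}. Minimal: {F}⁺ = {F}; {C}⁺ = {C} — none reach the full schema.

AC, CE, CF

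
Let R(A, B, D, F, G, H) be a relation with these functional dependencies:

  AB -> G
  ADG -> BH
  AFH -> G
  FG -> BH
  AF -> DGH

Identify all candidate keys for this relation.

{A, F}

Attributes A, F never appear on any right-hand side, so every candidate key must contain {A, F}.
{A, F}⁺ = {A, B, D, F, G, H}, which is all of the schema, so {A, F} is the only candidate key.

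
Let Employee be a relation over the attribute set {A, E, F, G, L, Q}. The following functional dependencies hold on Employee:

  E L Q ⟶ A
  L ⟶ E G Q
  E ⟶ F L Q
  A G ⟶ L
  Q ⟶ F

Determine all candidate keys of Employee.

{E}⁺: E→FLQ adds F, L, Q; ELQ→A adds A; L→EGQ adds G → {A, E, F, G, L, Q}.
{L}⁺: L→EGQ adds E, G, Q; E→FLQ adds F; ELQ→A adds A → {A, E, F, G, L, Q}.
{A, G}⁺: AG→L adds L; L→EGQ adds E, Q; E→FLQ adds F → {A, E, F, G, L, Q}.

E; L; AG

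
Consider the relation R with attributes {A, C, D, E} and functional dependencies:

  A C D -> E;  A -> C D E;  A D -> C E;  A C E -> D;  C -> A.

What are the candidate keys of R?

{A}⁺: A→CDE adds C, D, E → {A, C, D, E}.
{C}⁺: C→A adds A; A→CDE adds D, E → {A, C, D, E}.

{A}, {C}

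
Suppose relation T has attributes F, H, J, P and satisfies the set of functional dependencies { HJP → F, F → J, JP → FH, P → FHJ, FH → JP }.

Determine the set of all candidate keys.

{P}, {F, H}

{P}⁺: P→FHJ adds F, H, J → {F, H, J, P}.
{F, H}⁺: F→J adds J; FH→JP adds P → {F, H, J, P}.
Any other superkey contains one of these as a subset, so there are no further candidate keys.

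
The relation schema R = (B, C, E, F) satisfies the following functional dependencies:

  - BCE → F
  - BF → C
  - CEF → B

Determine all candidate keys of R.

{B, C, E}, {B, E, F}, {C, E, F}

{B, C, E}⁺: BCE→F adds F → {B, C, E, F}.
{B, E, F}⁺: BF→C adds C → {B, C, E, F}.
{C, E, F}⁺: CEF→B adds B → {B, C, E, F}.
Any other superkey contains one of these as a subset, so there are no further candidate keys.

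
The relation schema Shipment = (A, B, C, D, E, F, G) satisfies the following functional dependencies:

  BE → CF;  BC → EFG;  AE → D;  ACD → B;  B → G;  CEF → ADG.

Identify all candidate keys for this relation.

{B, C}⁺: BC→EFG adds E, F, G; CEF→ADG adds A, D → {A, B, C, D, E, F, G}. Minimal: {C}⁺ = {C}; {B}⁺ = {B, G} — none reach the full schema.
{B, E}⁺: BE→CF adds C, F; BC→EFG adds G; CEF→ADG adds A, D → {A, B, C, D, E, F, G}. Minimal: {E}⁺ = {E}; {B}⁺ = {B, G} — none reach the full schema.
{A, C, D}⁺: ACD→B adds B; B→G adds G; BC→EFG adds E, F → {A, B, C, D, E, F, G}. Minimal: {C, D}⁺ = {C, D}; {A, D}⁺ = {A, D}; {A, C}⁺ = {A, C} — none reach the full schema.
{A, C, E}⁺: AE→D adds D; ACD→B adds B; B→G adds G; BE→CF adds F → {A, B, C, D, E, F, G}. Minimal: {C, E}⁺ = {C, E}; {A, E}⁺ = {A, D, E}; {A, C}⁺ = {A, C} — none reach the full schema.
{C, E, F}⁺: CEF→ADG adds A, D, G; ACD→B adds B → {A, B, C, D, E, F, G}. Minimal: {E, F}⁺ = {E, F}; {C, F}⁺ = {C, F}; {C, E}⁺ = {C, E} — none reach the full schema.
Any other superkey contains one of these as a subset, so there are no further candidate keys.

(B, C); (B, E); (A, C, D); (A, C, E); (C, E, F)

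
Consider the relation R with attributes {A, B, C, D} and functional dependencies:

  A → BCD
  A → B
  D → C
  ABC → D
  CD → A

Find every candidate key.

{A}⁺: A→BCD adds B, C, D → {A, B, C, D}.
{D}⁺: D→C adds C; CD→A adds A; A→BCD adds B → {A, B, C, D}.

A; D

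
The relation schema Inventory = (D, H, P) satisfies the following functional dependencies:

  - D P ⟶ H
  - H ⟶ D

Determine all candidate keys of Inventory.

{D, P}, {H, P}

Attribute P never appears on the right-hand side of any dependency, so P must belong to every candidate key.
{P}⁺ = {P}, which is not all of the schema, so we must add further attributes.
{D, P}⁺: DP→H adds H → {D, H, P}. Minimal: {P}⁺ = {P}; {D}⁺ = {D} — none reach the full schema.
{H, P}⁺: H→D adds D → {D, H, P}. Minimal: {P}⁺ = {P}; {H}⁺ = {D, H} — none reach the full schema.
Any other superkey contains one of these as a subset, so there are no further candidate keys.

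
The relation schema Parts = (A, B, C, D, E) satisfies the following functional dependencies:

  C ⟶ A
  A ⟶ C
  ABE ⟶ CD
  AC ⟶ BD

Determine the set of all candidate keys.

(A, E); (C, E)

Attribute E never appears on the right-hand side of any dependency, so E must belong to every candidate key.
{E}⁺ = {E}, which is not all of the schema, so we must add further attributes.
{A, E}⁺: A→C adds C; AC→BD adds B, D → {A, B, C, D, E}. Minimal: {E}⁺ = {E}; {A}⁺ = {A, B, C, D} — none reach the full schema.
{C, E}⁺: C→A adds A; AC→BD adds B, D → {A, B, C, D, E}. Minimal: {E}⁺ = {E}; {C}⁺ = {A, B, C, D} — none reach the full schema.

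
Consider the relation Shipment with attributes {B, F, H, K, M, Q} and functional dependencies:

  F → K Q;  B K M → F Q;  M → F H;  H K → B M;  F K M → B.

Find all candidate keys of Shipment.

{M}, {F, H}, {H, K}

{M}⁺: M→FH adds F, H; F→KQ adds K, Q; HK→BM adds B → {B, F, H, K, M, Q}.
{F, H}⁺: F→KQ adds K, Q; HK→BM adds B, M → {B, F, H, K, M, Q}.
{H, K}⁺: HK→BM adds B, M; BKM→FQ adds F, Q → {B, F, H, K, M, Q}.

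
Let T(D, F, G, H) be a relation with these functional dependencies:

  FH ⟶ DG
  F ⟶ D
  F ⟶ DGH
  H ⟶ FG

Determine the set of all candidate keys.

F, H

{F}⁺: F→D adds D; F→DGH adds G, H → {D, F, G, H}.
{H}⁺: H→FG adds F, G; FH→DG adds D → {D, F, G, H}.
Any other superkey contains one of these as a subset, so there are no further candidate keys.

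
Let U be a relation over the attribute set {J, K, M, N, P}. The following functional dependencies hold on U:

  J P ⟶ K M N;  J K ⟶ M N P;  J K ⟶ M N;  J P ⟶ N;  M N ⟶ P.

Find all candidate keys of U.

{J, K}, {J, P}, {J, M, N}

Attribute J never appears on the right-hand side of any dependency, so J must belong to every candidate key.
{J}⁺ = {J}, which is not all of the schema, so we must add further attributes.
{J, K}⁺: JK→MNP adds M, N, P → {J, K, M, N, P}. Minimal: {K}⁺ = {K}; {J}⁺ = {J} — none reach the full schema.
{J, P}⁺: JP→KMN adds K, M, N → {J, K, M, N, P}. Minimal: {P}⁺ = {P}; {J}⁺ = {J} — none reach the full schema.
{J, M, N}⁺: MN→P adds P; JP→KMN adds K → {J, K, M, N, P}. Minimal: {M, N}⁺ = {M, N, P}; {J, N}⁺ = {J, N}; {J, M}⁺ = {J, M} — none reach the full schema.
Any other superkey contains one of these as a subset, so there are no further candidate keys.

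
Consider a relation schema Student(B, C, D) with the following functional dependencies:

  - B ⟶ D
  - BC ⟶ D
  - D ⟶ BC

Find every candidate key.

{B}⁺: B→D adds D; D→BC adds C → {B, C, D}.
{D}⁺: D→BC adds B, C → {B, C, D}.
Any other superkey contains one of these as a subset, so there are no further candidate keys.

{B}; {D}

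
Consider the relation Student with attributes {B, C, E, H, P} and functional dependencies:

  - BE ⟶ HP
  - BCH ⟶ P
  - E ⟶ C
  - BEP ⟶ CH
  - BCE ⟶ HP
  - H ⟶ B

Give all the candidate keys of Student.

(B, E), (E, H)

Attribute E never appears on the right-hand side of any dependency, so E must belong to every candidate key.
{E}⁺ = {C, E}, which is not all of the schema, so we must add further attributes.
{B, E}⁺: BE→HP adds H, P; E→C adds C → {B, C, E, H, P}. Minimal: {E}⁺ = {C, E}; {B}⁺ = {B} — none reach the full schema.
{E, H}⁺: E→C adds C; H→B adds B; BE→HP adds P → {B, C, E, H, P}. Minimal: {H}⁺ = {B, H}; {E}⁺ = {C, E} — none reach the full schema.
Any other superkey contains one of these as a subset, so there are no further candidate keys.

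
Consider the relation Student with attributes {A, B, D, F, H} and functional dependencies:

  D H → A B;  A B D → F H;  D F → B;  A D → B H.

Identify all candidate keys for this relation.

Attribute D never appears on the right-hand side of any dependency, so D must belong to every candidate key.
{D}⁺ = {D}, which is not all of the schema, so we must add further attributes.
{A, D}⁺: AD→BH adds B, H; ABD→FH adds F → {A, B, D, F, H}.
{D, H}⁺: DH→AB adds A, B; ABD→FH adds F → {A, B, D, F, H}.

AD, DH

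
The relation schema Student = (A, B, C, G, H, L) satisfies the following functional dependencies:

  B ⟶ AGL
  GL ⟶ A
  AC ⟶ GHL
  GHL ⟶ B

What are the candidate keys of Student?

Attribute C never appears on the right-hand side of any dependency, so C must belong to every candidate key.
{C}⁺ = {C}, which is not all of the schema, so we must add further attributes.
{A, C}⁺: AC→GHL adds G, H, L; GHL→B adds B → {A, B, C, G, H, L}. Minimal: {C}⁺ = {C}; {A}⁺ = {A} — none reach the full schema.
{B, C}⁺: B→AGL adds A, G, L; AC→GHL adds H → {A, B, C, G, H, L}. Minimal: {C}⁺ = {C}; {B}⁺ = {A, B, G, L} — none reach the full schema.
{C, G, L}⁺: GL→A adds A; AC→GHL adds H; GHL→B adds B → {A, B, C, G, H, L}. Minimal: {G, L}⁺ = {A, G, L}; {C, L}⁺ = {C, L}; {C, G}⁺ = {C, G} — none reach the full schema.

{A, C}, {B, C}, {C, G, L}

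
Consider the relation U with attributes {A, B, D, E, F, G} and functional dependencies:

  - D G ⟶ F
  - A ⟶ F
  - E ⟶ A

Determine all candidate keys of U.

Attributes B, D, E, G never appear on any right-hand side, so every candidate key must contain {B, D, E, G}.
{B, D, E, G}⁺ = {A, B, D, E, F, G}, which is all of the schema, so {B, D, E, G} is the only candidate key.

{B, D, E, G}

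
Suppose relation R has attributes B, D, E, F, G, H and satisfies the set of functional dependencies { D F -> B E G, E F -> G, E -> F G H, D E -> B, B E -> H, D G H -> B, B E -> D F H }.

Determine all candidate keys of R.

{B, E}⁺: E→FGH adds F, G, H; BE→DFH adds D → {B, D, E, F, G, H}.
{D, E}⁺: E→FGH adds F, G, H; DE→B adds B → {B, D, E, F, G, H}.
{D, F}⁺: DF→BEG adds B, E, G; E→FGH adds H → {B, D, E, F, G, H}.

{B, E}, {D, E}, {D, F}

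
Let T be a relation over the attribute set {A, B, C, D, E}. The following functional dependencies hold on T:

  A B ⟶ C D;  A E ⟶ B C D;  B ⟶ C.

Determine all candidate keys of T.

AE

Attributes A, E never appear on any right-hand side, so every candidate key must contain {A, E}.
{A, E}⁺ = {A, B, C, D, E}, which is all of the schema, so {A, E} is the only candidate key.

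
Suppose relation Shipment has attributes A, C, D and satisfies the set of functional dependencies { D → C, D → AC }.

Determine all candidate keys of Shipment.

Attribute D never appears on the right-hand side of any dependency, so D must belong to every candidate key.
{D}⁺ = {A, C, D}, which is all of the schema, so {D} is the only candidate key.

{D}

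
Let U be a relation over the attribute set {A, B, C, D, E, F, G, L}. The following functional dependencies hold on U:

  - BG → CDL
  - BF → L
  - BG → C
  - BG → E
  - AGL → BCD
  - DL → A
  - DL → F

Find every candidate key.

Attribute G never appears on the right-hand side of any dependency, so G must belong to every candidate key.
{G}⁺ = {G}, which is not all of the schema, so we must add further attributes.
{B, G}⁺: BG→CDL adds C, D, L; BG→E adds E; DL→A adds A; DL→F adds F → {A, B, C, D, E, F, G, L}. Minimal: {G}⁺ = {G}; {B}⁺ = {B} — none reach the full schema.
{A, G, L}⁺: AGL→BCD adds B, C, D; DL→F adds F; BG→E adds E → {A, B, C, D, E, F, G, L}. Minimal: {G, L}⁺ = {G, L}; {A, L}⁺ = {A, L}; {A, G}⁺ = {A, G} — none reach the full schema.
{D, G, L}⁺: DL→A adds A; DL→F adds F; AGL→BCD adds B, C; BG→E adds E → {A, B, C, D, E, F, G, L}. Minimal: {G, L}⁺ = {G, L}; {D, L}⁺ = {A, D, F, L}; {D, G}⁺ = {D, G} — none reach the full schema.

(B, G), (A, G, L), (D, G, L)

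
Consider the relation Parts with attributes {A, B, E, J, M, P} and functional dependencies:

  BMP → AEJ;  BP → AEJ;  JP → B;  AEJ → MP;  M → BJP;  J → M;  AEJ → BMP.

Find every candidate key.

{J}⁺: J→M adds M; M→BJP adds B, P; BMP→AEJ adds A, E → {A, B, E, J, M, P}.
{M}⁺: M→BJP adds B, J, P; BMP→AEJ adds A, E → {A, B, E, J, M, P}.
{B, P}⁺: BP→AEJ adds A, E, J; AEJ→MP adds M → {A, B, E, J, M, P}. Minimal: {P}⁺ = {P}; {B}⁺ = {B} — none reach the full schema.
Any other superkey contains one of these as a subset, so there are no further candidate keys.

J, M, BP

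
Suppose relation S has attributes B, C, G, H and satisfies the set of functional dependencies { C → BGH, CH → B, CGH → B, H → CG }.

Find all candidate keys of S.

{C}⁺: C→BGH adds B, G, H → {B, C, G, H}.
{H}⁺: H→CG adds C, G; C→BGH adds B → {B, C, G, H}.
Any other superkey contains one of these as a subset, so there are no further candidate keys.

{C}; {H}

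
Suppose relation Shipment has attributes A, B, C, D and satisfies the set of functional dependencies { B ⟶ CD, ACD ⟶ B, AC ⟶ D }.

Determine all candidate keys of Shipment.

Attribute A never appears on the right-hand side of any dependency, so A must belong to every candidate key.
{A}⁺ = {A}, which is not all of the schema, so we must add further attributes.
{A, B}⁺: B→CD adds C, D → {A, B, C, D}.
{A, C}⁺: AC→D adds D; ACD→B adds B → {A, B, C, D}.

(A, B), (A, C)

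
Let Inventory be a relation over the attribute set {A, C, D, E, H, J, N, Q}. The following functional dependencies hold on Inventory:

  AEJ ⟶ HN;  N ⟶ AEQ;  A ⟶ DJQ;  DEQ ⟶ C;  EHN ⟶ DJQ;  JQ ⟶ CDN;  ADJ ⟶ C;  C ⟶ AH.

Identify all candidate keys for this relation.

A, C, N, JQ, DEQ

{A}⁺: A→DJQ adds D, J, Q; JQ→CDN adds C, N; C→AH adds H; N→AEQ adds E → {A, C, D, E, H, J, N, Q}.
{C}⁺: C→AH adds A, H; A→DJQ adds D, J, Q; JQ→CDN adds N; N→AEQ adds E → {A, C, D, E, H, J, N, Q}.
{N}⁺: N→AEQ adds A, E, Q; A→DJQ adds D, J; DEQ→C adds C; C→AH adds H → {A, C, D, E, H, J, N, Q}.
{J, Q}⁺: JQ→CDN adds C, D, N; C→AH adds A, H; N→AEQ adds E → {A, C, D, E, H, J, N, Q}. Minimal: {Q}⁺ = {Q}; {J}⁺ = {J} — none reach the full schema.
{D, E, Q}⁺: DEQ→C adds C; C→AH adds A, H; A→DJQ adds J; JQ→CDN adds N → {A, C, D, E, H, J, N, Q}. Minimal: {E, Q}⁺ = {E, Q}; {D, Q}⁺ = {D, Q}; {D, E}⁺ = {D, E} — none reach the full schema.
Any other superkey contains one of these as a subset, so there are no further candidate keys.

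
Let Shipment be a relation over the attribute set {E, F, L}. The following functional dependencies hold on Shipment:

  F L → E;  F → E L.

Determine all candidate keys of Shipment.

{F}

Attribute F never appears on the right-hand side of any dependency, so F must belong to every candidate key.
{F}⁺ = {E, F, L}, which is all of the schema, so {F} is the only candidate key.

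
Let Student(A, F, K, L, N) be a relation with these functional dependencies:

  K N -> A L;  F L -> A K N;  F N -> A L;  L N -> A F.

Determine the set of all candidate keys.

(F, L), (F, N), (K, N), (L, N)

{F, L}⁺: FL→AKN adds A, K, N → {A, F, K, L, N}. Minimal: {L}⁺ = {L}; {F}⁺ = {F} — none reach the full schema.
{F, N}⁺: FN→AL adds A, L; FL→AKN adds K → {A, F, K, L, N}. Minimal: {N}⁺ = {N}; {F}⁺ = {F} — none reach the full schema.
{K, N}⁺: KN→AL adds A, L; LN→AF adds F → {A, F, K, L, N}. Minimal: {N}⁺ = {N}; {K}⁺ = {K} — none reach the full schema.
{L, N}⁺: LN→AF adds A, F; FL→AKN adds K → {A, F, K, L, N}. Minimal: {N}⁺ = {N}; {L}⁺ = {L} — none reach the full schema.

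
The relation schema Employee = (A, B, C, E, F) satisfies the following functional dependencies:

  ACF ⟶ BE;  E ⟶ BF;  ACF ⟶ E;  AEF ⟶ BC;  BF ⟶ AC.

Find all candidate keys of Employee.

E, BF, ACF

{E}⁺: E→BF adds B, F; BF→AC adds A, C → {A, B, C, E, F}.
{B, F}⁺: BF→AC adds A, C; ACF→BE adds E → {A, B, C, E, F}.
{A, C, F}⁺: ACF→BE adds B, E → {A, B, C, E, F}.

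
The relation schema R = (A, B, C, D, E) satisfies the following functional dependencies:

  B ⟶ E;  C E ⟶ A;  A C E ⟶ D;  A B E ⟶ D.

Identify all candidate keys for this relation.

Attributes B, C never appear on any right-hand side, so every candidate key must contain {B, C}.
{B, C}⁺ = {A, B, C, D, E}, which is all of the schema, so {B, C} is the only candidate key.

{B, C}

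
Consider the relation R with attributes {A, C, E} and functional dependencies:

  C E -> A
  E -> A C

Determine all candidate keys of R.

{E}

Attribute E never appears on the right-hand side of any dependency, so E must belong to every candidate key.
{E}⁺ = {A, C, E}, which is all of the schema, so {E} is the only candidate key.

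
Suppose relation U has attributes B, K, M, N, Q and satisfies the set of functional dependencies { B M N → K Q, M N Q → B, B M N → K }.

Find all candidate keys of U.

{B, M, N}⁺: BMN→KQ adds K, Q → {B, K, M, N, Q}. Minimal: {M, N}⁺ = {M, N}; {B, N}⁺ = {B, N}; {B, M}⁺ = {B, M} — none reach the full schema.
{M, N, Q}⁺: MNQ→B adds B; BMN→K adds K → {B, K, M, N, Q}. Minimal: {N, Q}⁺ = {N, Q}; {M, Q}⁺ = {M, Q}; {M, N}⁺ = {M, N} — none reach the full schema.
Any other superkey contains one of these as a subset, so there are no further candidate keys.

{B, M, N}; {M, N, Q}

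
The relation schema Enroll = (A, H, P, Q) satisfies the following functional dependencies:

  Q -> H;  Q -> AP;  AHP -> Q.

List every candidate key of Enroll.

Q, AHP

{Q}⁺: Q→H adds H; Q→AP adds A, P → {A, H, P, Q}.
{A, H, P}⁺: AHP→Q adds Q → {A, H, P, Q}. Minimal: {H, P}⁺ = {H, P}; {A, P}⁺ = {A, P}; {A, H}⁺ = {A, H} — none reach the full schema.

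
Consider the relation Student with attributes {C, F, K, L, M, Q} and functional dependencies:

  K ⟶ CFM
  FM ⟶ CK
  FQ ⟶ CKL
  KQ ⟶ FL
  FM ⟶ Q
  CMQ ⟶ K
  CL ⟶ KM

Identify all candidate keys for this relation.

{K}; {C, L}; {F, M}; {F, Q}; {C, M, Q}

{K}⁺: K→CFM adds C, F, M; FM→Q adds Q; FQ→CKL adds L → {C, F, K, L, M, Q}.
{C, L}⁺: CL→KM adds K, M; K→CFM adds F; FM→Q adds Q → {C, F, K, L, M, Q}. Minimal: {L}⁺ = {L}; {C}⁺ = {C} — none reach the full schema.
{F, M}⁺: FM→CK adds C, K; FM→Q adds Q; FQ→CKL adds L → {C, F, K, L, M, Q}. Minimal: {M}⁺ = {M}; {F}⁺ = {F} — none reach the full schema.
{F, Q}⁺: FQ→CKL adds C, K, L; CL→KM adds M → {C, F, K, L, M, Q}. Minimal: {Q}⁺ = {Q}; {F}⁺ = {F} — none reach the full schema.
{C, M, Q}⁺: CMQ→K adds K; K→CFM adds F; FQ→CKL adds L → {C, F, K, L, M, Q}. Minimal: {M, Q}⁺ = {M, Q}; {C, Q}⁺ = {C, Q}; {C, M}⁺ = {C, M} — none reach the full schema.
Any other superkey contains one of these as a subset, so there are no further candidate keys.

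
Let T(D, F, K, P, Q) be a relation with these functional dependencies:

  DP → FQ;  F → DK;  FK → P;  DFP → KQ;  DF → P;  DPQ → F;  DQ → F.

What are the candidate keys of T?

{F}, {D, P}, {D, Q}

{F}⁺: F→DK adds D, K; FK→P adds P; DFP→KQ adds Q → {D, F, K, P, Q}.
{D, P}⁺: DP→FQ adds F, Q; F→DK adds K → {D, F, K, P, Q}.
{D, Q}⁺: DQ→F adds F; F→DK adds K; FK→P adds P → {D, F, K, P, Q}.
Any other superkey contains one of these as a subset, so there are no further candidate keys.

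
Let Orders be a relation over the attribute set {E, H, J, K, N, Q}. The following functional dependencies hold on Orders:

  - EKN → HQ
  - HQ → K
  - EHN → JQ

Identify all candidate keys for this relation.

EHN, EKN

Attributes E, N never appear on any right-hand side, so every candidate key must contain {E, N}.
{E, N}⁺ = {E, N}, which is not all of the schema, so we must add further attributes.
{E, H, N}⁺: EHN→JQ adds J, Q; HQ→K adds K → {E, H, J, K, N, Q}. Minimal: {H, N}⁺ = {H, N}; {E, N}⁺ = {E, N}; {E, H}⁺ = {E, H} — none reach the full schema.
{E, K, N}⁺: EKN→HQ adds H, Q; EHN→JQ adds J → {E, H, J, K, N, Q}. Minimal: {K, N}⁺ = {K, N}; {E, N}⁺ = {E, N}; {E, K}⁺ = {E, K} — none reach the full schema.
Any other superkey contains one of these as a subset, so there are no further candidate keys.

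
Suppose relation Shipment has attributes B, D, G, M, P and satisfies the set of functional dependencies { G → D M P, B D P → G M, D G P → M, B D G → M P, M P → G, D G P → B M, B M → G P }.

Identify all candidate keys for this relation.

{G}; {B, M}; {M, P}; {B, D, P}

{G}⁺: G→DMP adds D, M, P; DGP→BM adds B → {B, D, G, M, P}.
{B, M}⁺: BM→GP adds G, P; G→DMP adds D → {B, D, G, M, P}. Minimal: {M}⁺ = {M}; {B}⁺ = {B} — none reach the full schema.
{M, P}⁺: MP→G adds G; G→DMP adds D; DGP→BM adds B → {B, D, G, M, P}. Minimal: {P}⁺ = {P}; {M}⁺ = {M} — none reach the full schema.
{B, D, P}⁺: BDP→GM adds G, M → {B, D, G, M, P}. Minimal: {D, P}⁺ = {D, P}; {B, P}⁺ = {B, P}; {B, D}⁺ = {B, D} — none reach the full schema.
Any other superkey contains one of these as a subset, so there are no further candidate keys.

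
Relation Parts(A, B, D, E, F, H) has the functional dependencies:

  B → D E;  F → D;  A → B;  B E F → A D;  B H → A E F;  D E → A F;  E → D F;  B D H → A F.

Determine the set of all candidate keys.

Attribute H never appears on the right-hand side of any dependency, so H must belong to every candidate key.
{H}⁺ = {H}, which is not all of the schema, so we must add further attributes.
{A, H}⁺: A→B adds B; BH→AEF adds E, F; E→DF adds D → {A, B, D, E, F, H}. Minimal: {H}⁺ = {H}; {A}⁺ = {A, B, D, E, F} — none reach the full schema.
{B, H}⁺: B→DE adds D, E; BH→AEF adds A, F → {A, B, D, E, F, H}. Minimal: {H}⁺ = {H}; {B}⁺ = {A, B, D, E, F} — none reach the full schema.
{E, H}⁺: E→DF adds D, F; DE→AF adds A; A→B adds B → {A, B, D, E, F, H}. Minimal: {H}⁺ = {H}; {E}⁺ = {A, B, D, E, F} — none reach the full schema.

(A, H), (B, H), (E, H)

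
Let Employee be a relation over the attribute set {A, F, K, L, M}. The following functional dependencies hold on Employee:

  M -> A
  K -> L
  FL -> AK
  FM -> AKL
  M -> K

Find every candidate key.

Attributes F, M never appear on any right-hand side, so every candidate key must contain {F, M}.
{F, M}⁺ = {A, F, K, L, M}, which is all of the schema, so {F, M} is the only candidate key.

{F, M}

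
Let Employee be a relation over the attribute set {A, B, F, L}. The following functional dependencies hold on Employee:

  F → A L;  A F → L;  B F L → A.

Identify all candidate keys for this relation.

BF

{B, F}⁺: F→AL adds A, L → {A, B, F, L}. Minimal: {F}⁺ = {A, F, L}; {B}⁺ = {B} — none reach the full schema.
No other minimal superkey exists.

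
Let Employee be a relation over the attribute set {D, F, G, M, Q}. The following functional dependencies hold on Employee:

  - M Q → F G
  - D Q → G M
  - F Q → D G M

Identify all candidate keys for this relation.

{D, Q}; {F, Q}; {M, Q}

Attribute Q never appears on the right-hand side of any dependency, so Q must belong to every candidate key.
{Q}⁺ = {Q}, which is not all of the schema, so we must add further attributes.
{D, Q}⁺: DQ→GM adds G, M; MQ→FG adds F → {D, F, G, M, Q}. Minimal: {Q}⁺ = {Q}; {D}⁺ = {D} — none reach the full schema.
{F, Q}⁺: FQ→DGM adds D, G, M → {D, F, G, M, Q}. Minimal: {Q}⁺ = {Q}; {F}⁺ = {F} — none reach the full schema.
{M, Q}⁺: MQ→FG adds F, G; FQ→DGM adds D → {D, F, G, M, Q}. Minimal: {Q}⁺ = {Q}; {M}⁺ = {M} — none reach the full schema.
Any other superkey contains one of these as a subset, so there are no further candidate keys.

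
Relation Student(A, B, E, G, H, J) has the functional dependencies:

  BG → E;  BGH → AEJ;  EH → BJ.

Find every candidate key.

{B, G, H}⁺: BG→E adds E; BGH→AEJ adds A, J → {A, B, E, G, H, J}.
{E, G, H}⁺: EH→BJ adds B, J; BGH→AEJ adds A → {A, B, E, G, H, J}.

{B, G, H}; {E, G, H}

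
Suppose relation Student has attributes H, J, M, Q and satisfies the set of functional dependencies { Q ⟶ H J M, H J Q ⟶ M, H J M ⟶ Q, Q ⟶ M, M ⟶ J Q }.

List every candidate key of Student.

{M}⁺: M→JQ adds J, Q; Q→HJM adds H → {H, J, M, Q}.
{Q}⁺: Q→HJM adds H, J, M → {H, J, M, Q}.

M, Q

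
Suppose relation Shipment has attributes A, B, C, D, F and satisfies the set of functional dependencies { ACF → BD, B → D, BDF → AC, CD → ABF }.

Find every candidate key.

{B, C}⁺: B→D adds D; CD→ABF adds A, F → {A, B, C, D, F}. Minimal: {C}⁺ = {C}; {B}⁺ = {B, D} — none reach the full schema.
{B, F}⁺: B→D adds D; BDF→AC adds A, C → {A, B, C, D, F}. Minimal: {F}⁺ = {F}; {B}⁺ = {B, D} — none reach the full schema.
{C, D}⁺: CD→ABF adds A, B, F → {A, B, C, D, F}. Minimal: {D}⁺ = {D}; {C}⁺ = {C} — none reach the full schema.
{A, C, F}⁺: ACF→BD adds B, D → {A, B, C, D, F}. Minimal: {C, F}⁺ = {C, F}; {A, F}⁺ = {A, F}; {A, C}⁺ = {A, C} — none reach the full schema.
Any other superkey contains one of these as a subset, so there are no further candidate keys.

{B, C}, {B, F}, {C, D}, {A, C, F}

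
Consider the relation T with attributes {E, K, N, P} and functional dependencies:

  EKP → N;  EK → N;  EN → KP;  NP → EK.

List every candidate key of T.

{E, K}⁺: EK→N adds N; EN→KP adds P → {E, K, N, P}. Minimal: {K}⁺ = {K}; {E}⁺ = {E} — none reach the full schema.
{E, N}⁺: EN→KP adds K, P → {E, K, N, P}. Minimal: {N}⁺ = {N}; {E}⁺ = {E} — none reach the full schema.
{N, P}⁺: NP→EK adds E, K → {E, K, N, P}. Minimal: {P}⁺ = {P}; {N}⁺ = {N} — none reach the full schema.
Any other superkey contains one of these as a subset, so there are no further candidate keys.

(E, K), (E, N), (N, P)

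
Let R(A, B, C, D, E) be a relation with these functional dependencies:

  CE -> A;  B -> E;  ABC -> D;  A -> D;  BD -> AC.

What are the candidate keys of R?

{A, B}; {B, C}; {B, D}

Attribute B never appears on the right-hand side of any dependency, so B must belong to every candidate key.
{B}⁺ = {B, E}, which is not all of the schema, so we must add further attributes.
{A, B}⁺: B→E adds E; A→D adds D; BD→AC adds C → {A, B, C, D, E}. Minimal: {B}⁺ = {B, E}; {A}⁺ = {A, D} — none reach the full schema.
{B, C}⁺: B→E adds E; CE→A adds A; ABC→D adds D → {A, B, C, D, E}. Minimal: {C}⁺ = {C}; {B}⁺ = {B, E} — none reach the full schema.
{B, D}⁺: B→E adds E; BD→AC adds A, C → {A, B, C, D, E}. Minimal: {D}⁺ = {D}; {B}⁺ = {B, E} — none reach the full schema.
Any other superkey contains one of these as a subset, so there are no further candidate keys.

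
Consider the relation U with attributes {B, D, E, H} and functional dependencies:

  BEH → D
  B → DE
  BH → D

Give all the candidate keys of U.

Attributes B, H never appear on any right-hand side, so every candidate key must contain {B, H}.
{B, H}⁺ = {B, D, E, H}, which is all of the schema, so {B, H} is the only candidate key.

(B, H)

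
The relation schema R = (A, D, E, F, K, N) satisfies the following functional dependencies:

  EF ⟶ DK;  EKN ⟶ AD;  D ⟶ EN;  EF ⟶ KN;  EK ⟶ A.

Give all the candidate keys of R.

DF; EF

Attribute F never appears on the right-hand side of any dependency, so F must belong to every candidate key.
{F}⁺ = {F}, which is not all of the schema, so we must add further attributes.
{D, F}⁺: D→EN adds E, N; EF→KN adds K; EK→A adds A → {A, D, E, F, K, N}. Minimal: {F}⁺ = {F}; {D}⁺ = {D, E, N} — none reach the full schema.
{E, F}⁺: EF→DK adds D, K; D→EN adds N; EK→A adds A → {A, D, E, F, K, N}. Minimal: {F}⁺ = {F}; {E}⁺ = {E} — none reach the full schema.
Any other superkey contains one of these as a subset, so there are no further candidate keys.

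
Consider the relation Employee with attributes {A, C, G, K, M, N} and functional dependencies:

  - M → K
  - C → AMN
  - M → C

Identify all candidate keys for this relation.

(C, G), (G, M)

Attribute G never appears on the right-hand side of any dependency, so G must belong to every candidate key.
{G}⁺ = {G}, which is not all of the schema, so we must add further attributes.
{C, G}⁺: C→AMN adds A, M, N; M→K adds K → {A, C, G, K, M, N}. Minimal: {G}⁺ = {G}; {C}⁺ = {A, C, K, M, N} — none reach the full schema.
{G, M}⁺: M→K adds K; M→C adds C; C→AMN adds A, N → {A, C, G, K, M, N}. Minimal: {M}⁺ = {A, C, K, M, N}; {G}⁺ = {G} — none reach the full schema.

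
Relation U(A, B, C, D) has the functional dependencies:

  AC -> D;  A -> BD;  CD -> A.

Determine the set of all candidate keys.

(A, C); (C, D)

Attribute C never appears on the right-hand side of any dependency, so C must belong to every candidate key.
{C}⁺ = {C}, which is not all of the schema, so we must add further attributes.
{A, C}⁺: AC→D adds D; A→BD adds B → {A, B, C, D}. Minimal: {C}⁺ = {C}; {A}⁺ = {A, B, D} — none reach the full schema.
{C, D}⁺: CD→A adds A; A→BD adds B → {A, B, C, D}. Minimal: {D}⁺ = {D}; {C}⁺ = {C} — none reach the full schema.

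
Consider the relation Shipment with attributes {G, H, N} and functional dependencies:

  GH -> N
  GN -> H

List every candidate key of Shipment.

Attribute G never appears on the right-hand side of any dependency, so G must belong to every candidate key.
{G}⁺ = {G}, which is not all of the schema, so we must add further attributes.
{G, H}⁺: GH→N adds N → {G, H, N}.
{G, N}⁺: GN→H adds H → {G, H, N}.

GH; GN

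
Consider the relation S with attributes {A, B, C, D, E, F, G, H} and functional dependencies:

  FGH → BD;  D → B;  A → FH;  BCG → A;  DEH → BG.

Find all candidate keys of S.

ACDE, ACEG, BCEG, CDEG, CDEH, CEFGH

Attributes C, E never appear on any right-hand side, so every candidate key must contain {C, E}.
{C, E}⁺ = {C, E}, which is not all of the schema, so we must add further attributes.
{A, C, D, E}⁺: D→B adds B; A→FH adds F, H; DEH→BG adds G → {A, B, C, D, E, F, G, H}.
{A, C, E, G}⁺: A→FH adds F, H; FGH→BD adds B, D → {A, B, C, D, E, F, G, H}.
{B, C, E, G}⁺: BCG→A adds A; A→FH adds F, H; FGH→BD adds D → {A, B, C, D, E, F, G, H}.
{C, D, E, G}⁺: D→B adds B; BCG→A adds A; A→FH adds F, H → {A, B, C, D, E, F, G, H}.
{C, D, E, H}⁺: D→B adds B; DEH→BG adds G; BCG→A adds A; A→FH adds F → {A, B, C, D, E, F, G, H}.
{C, E, F, G, H}⁺: FGH→BD adds B, D; BCG→A adds A → {A, B, C, D, E, F, G, H}.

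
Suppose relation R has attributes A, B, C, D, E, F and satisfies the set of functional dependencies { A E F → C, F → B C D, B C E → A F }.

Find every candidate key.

Attribute E never appears on the right-hand side of any dependency, so E must belong to every candidate key.
{E}⁺ = {E}, which is not all of the schema, so we must add further attributes.
{E, F}⁺: F→BCD adds B, C, D; BCE→AF adds A → {A, B, C, D, E, F}.
{B, C, E}⁺: BCE→AF adds A, F; F→BCD adds D → {A, B, C, D, E, F}.

EF; BCE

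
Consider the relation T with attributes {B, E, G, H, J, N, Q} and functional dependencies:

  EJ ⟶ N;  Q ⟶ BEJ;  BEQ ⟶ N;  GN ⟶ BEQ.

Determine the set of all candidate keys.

{G, H, N}⁺: GN→BEQ adds B, E, Q; Q→BEJ adds J → {B, E, G, H, J, N, Q}. Minimal: {H, N}⁺ = {H, N}; {G, N}⁺ = {B, E, G, J, N, Q}; {G, H}⁺ = {G, H} — none reach the full schema.
{G, H, Q}⁺: Q→BEJ adds B, E, J; BEQ→N adds N → {B, E, G, H, J, N, Q}. Minimal: {H, Q}⁺ = {B, E, H, J, N, Q}; {G, Q}⁺ = {B, E, G, J, N, Q}; {G, H}⁺ = {G, H} — none reach the full schema.
{E, G, H, J}⁺: EJ→N adds N; GN→BEQ adds B, Q → {B, E, G, H, J, N, Q}. Minimal: {G, H, J}⁺ = {G, H, J}; {E, H, J}⁺ = {E, H, J, N}; {E, G, J}⁺ = {B, E, G, J, N, Q}; … — none reach the full schema.
Any other superkey contains one of these as a subset, so there are no further candidate keys.

(G, H, N), (G, H, Q), (E, G, H, J)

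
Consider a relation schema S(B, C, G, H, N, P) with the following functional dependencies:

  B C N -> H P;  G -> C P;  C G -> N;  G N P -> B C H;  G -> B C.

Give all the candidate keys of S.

(G)

Attribute G never appears on the right-hand side of any dependency, so G must belong to every candidate key.
{G}⁺ = {B, C, G, H, N, P}, which is all of the schema, so {G} is the only candidate key.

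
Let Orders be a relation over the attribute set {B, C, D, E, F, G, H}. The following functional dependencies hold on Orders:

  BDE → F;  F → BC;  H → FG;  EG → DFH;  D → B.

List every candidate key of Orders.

{E, G}, {E, H}

Attribute E never appears on the right-hand side of any dependency, so E must belong to every candidate key.
{E}⁺ = {E}, which is not all of the schema, so we must add further attributes.
{E, G}⁺: EG→DFH adds D, F, H; D→B adds B; F→BC adds C → {B, C, D, E, F, G, H}.
{E, H}⁺: H→FG adds F, G; EG→DFH adds D; D→B adds B; F→BC adds C → {B, C, D, E, F, G, H}.
Any other superkey contains one of these as a subset, so there are no further candidate keys.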